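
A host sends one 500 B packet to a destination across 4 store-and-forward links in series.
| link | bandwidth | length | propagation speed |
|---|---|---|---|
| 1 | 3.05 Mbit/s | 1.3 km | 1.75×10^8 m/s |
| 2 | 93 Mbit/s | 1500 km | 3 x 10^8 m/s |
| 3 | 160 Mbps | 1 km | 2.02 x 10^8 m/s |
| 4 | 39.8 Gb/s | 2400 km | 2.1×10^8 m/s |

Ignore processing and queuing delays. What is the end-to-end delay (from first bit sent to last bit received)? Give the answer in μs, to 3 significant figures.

L = 500 × 8 = 4000 bits.
Transmission delays (L/R per hop): 1311.48, 43.0108, 25, 0.100503 μs; sum = 1379.59 μs.
Propagation delays (d/s per hop): 7.42857, 5000, 4.9505, 11428.6 μs; sum = 16441 μs.
End-to-end = 17800 μs.

17800 μs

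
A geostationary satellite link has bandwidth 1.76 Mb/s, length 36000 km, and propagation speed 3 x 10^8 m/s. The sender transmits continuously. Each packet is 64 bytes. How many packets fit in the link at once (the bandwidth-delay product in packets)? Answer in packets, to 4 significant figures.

Propagation delay = 36000000 / 300000000 = 0.12 s.
BDP = R × t_prop = 1760000 × 0.12 = 211200 bits.
In packets of 512 bits: 412.5 packets.

412.5 packets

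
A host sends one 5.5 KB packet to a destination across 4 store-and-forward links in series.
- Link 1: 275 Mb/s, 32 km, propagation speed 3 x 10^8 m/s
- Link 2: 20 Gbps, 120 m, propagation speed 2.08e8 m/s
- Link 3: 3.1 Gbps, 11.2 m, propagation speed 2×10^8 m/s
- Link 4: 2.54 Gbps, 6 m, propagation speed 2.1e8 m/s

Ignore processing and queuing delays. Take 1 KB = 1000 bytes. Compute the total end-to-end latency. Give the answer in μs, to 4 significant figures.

L = 44000 bits.
Transmission delays (L/R per hop): 160, 2.2, 14.1935, 17.3228 μs; sum = 193.716 μs.
Propagation delays (d/s per hop): 106.667, 0.576923, 0.056, 0.0285714 μs; sum = 107.328 μs.
End-to-end = 301.0 μs.

301.0 μs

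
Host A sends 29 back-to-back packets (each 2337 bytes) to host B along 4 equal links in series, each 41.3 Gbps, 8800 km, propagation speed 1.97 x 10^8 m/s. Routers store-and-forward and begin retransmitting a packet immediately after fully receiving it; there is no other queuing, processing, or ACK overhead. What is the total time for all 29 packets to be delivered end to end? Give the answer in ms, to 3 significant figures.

Per-hop transmission t_tx = L/R = 18696/41300000000 = 0.000452688 ms.
Per-hop propagation t_prop = 8800000/197000000 = 44.6701 ms.
Pipeline fill: first packet needs 4·t_tx to clear all hops; remaining 28 packets each add one t_tx.
Total = (4+29-1)·t_tx + 4·t_prop = 32·0.000452688 + 4·44.6701 = 179 ms.

179 ms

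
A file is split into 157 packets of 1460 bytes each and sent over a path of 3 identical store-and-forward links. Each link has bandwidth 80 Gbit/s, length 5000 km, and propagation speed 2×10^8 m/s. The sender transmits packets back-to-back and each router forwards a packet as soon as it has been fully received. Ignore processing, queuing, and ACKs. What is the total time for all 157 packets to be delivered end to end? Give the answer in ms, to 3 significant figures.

Per-hop transmission t_tx = L/R = 11680/80000000000 = 0.000146 ms.
Per-hop propagation t_prop = 5000000/200000000 = 25 ms.
Pipeline fill: first packet needs 3·t_tx to clear all hops; remaining 156 packets each add one t_tx.
Total = (3+157-1)·t_tx + 3·t_prop = 159·0.000146 + 3·25 = 75.0 ms.

75.0 ms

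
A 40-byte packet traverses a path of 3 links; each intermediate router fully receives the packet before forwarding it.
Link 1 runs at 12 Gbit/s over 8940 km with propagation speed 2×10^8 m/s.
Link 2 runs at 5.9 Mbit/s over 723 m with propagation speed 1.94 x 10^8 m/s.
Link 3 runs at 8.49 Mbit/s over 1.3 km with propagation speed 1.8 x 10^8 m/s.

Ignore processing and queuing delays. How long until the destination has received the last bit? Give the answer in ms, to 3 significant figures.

L = 40 × 8 = 320 bits.
Transmission delays (L/R per hop): 2.66667e-05, 0.0542373, 0.0376914 ms; sum = 0.0919554 ms.
Propagation delays (d/s per hop): 44.7, 0.0037268, 0.00722222 ms; sum = 44.7109 ms.
End-to-end = 44.8 ms.

44.8 ms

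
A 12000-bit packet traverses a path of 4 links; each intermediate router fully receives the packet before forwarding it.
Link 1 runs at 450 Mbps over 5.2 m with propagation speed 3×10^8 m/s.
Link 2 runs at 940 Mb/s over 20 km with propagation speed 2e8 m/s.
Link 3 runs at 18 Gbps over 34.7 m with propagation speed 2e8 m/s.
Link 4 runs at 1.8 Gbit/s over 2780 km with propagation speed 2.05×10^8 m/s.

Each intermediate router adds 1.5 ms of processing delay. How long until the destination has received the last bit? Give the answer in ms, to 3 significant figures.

Transmission delays (L/R per hop): 0.0266667, 0.012766, 0.000666667, 0.00666667 ms; sum = 0.046766 ms.
Propagation delays (d/s per hop): 1.73333e-05, 0.1, 0.0001735, 13.561 ms; sum = 13.6612 ms.
Processing at 3 router(s): 3 × 1.5 ms = 4.5 ms.
End-to-end = 18.2 ms.

18.2 ms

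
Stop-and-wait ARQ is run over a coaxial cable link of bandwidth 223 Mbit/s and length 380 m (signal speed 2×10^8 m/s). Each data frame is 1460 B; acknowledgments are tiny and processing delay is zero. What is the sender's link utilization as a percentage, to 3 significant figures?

t_tx = L/R = 11680/223000000 = 5.23767e-05 s.
t_prop = 380/200000000 = 1.9e-06 s; RTT = 3.8e-06 s.
Cycle = t_tx + RTT = 5.61767e-05 s.
Utilization = t_tx / cycle = 5.23767e-05/5.61767e-05 = 93.2 %.

93.2 %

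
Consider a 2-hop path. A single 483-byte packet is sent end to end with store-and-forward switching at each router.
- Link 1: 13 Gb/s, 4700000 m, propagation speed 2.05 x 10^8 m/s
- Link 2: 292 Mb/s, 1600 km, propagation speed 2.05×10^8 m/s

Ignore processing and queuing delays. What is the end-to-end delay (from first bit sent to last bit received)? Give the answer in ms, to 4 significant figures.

30.75 ms

L = 483 × 8 = 3864 bits.
Transmission delays (L/R per hop): 0.000297231, 0.0132329 ms; sum = 0.0135301 ms.
Propagation delays (d/s per hop): 22.9268, 7.80488 ms; sum = 30.7317 ms.
End-to-end = 30.75 ms.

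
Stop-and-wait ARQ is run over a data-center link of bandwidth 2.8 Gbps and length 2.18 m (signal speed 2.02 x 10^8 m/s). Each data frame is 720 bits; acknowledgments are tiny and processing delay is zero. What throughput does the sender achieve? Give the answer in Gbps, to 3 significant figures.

t_tx = L/R = 720/2800000000 = 2.57143e-07 s.
t_prop = 2.18/202000000 = 1.07921e-08 s; RTT = 2.15842e-08 s.
Cycle = t_tx + RTT = 2.78727e-07 s.
Throughput = L / cycle = 720 / 2.78727e-07 = 2.58 Gbps.

2.58 Gbps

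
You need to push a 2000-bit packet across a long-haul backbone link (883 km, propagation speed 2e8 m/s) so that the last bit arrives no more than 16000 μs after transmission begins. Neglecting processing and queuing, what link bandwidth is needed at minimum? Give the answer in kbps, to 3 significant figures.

173 kbps

Propagation delay = 883000 / 200000000 = 4415 μs.
Transmission budget = 16000 − 4415 = 11585 μs.
R ≥ L / t_tx = 2000 bits / 0.011585 s = 173 kbps.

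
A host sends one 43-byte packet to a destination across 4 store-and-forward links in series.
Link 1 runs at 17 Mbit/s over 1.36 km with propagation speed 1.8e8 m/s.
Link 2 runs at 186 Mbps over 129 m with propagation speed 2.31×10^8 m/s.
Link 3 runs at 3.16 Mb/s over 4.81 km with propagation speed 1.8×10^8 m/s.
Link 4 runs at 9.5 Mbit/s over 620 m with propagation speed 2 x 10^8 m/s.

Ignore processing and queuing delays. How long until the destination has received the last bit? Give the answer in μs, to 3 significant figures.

L = 43 × 8 = 344 bits.
Transmission delays (L/R per hop): 20.2353, 1.84946, 108.861, 36.2105 μs; sum = 167.156 μs.
Propagation delays (d/s per hop): 7.55556, 0.558442, 26.7222, 3.1 μs; sum = 37.9362 μs.
End-to-end = 205 μs.

205 μs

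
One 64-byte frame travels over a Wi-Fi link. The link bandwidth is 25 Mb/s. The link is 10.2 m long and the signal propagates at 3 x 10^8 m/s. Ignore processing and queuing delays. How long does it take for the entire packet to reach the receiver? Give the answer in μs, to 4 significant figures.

20.51 μs

L = 64 × 8 = 512 bits.
Transmission delay = L/R = 512 / 25000000 = 20.48 μs.
Propagation delay = d/s = 10.2 m / 300000000 m/s = 0.034 μs.
Total = 20.51 μs.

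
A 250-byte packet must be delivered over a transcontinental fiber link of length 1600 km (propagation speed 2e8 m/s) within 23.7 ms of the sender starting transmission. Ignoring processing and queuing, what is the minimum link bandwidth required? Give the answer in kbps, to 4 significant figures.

L = 2000 bits.
Propagation delay = 1600000 / 200000000 = 8 ms.
Transmission budget = 23.7 − 8 = 15.7 ms.
R ≥ L / t_tx = 2000 bits / 0.0157 s = 127.4 kbps.

127.4 kbps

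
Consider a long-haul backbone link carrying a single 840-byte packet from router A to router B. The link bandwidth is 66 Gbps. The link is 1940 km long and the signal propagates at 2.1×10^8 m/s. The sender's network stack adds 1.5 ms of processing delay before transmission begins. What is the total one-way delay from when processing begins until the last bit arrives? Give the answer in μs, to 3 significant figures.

10700 μs

L = 840 × 8 = 6720 bits.
Transmission delay = L/R = 6720 / 66000000000 = 0.101818 μs.
Propagation delay = d/s = 1940000 m / 210000000 m/s = 9238.1 μs.
Plus processing delay 1.5 ms = 1500 μs.
Total = 10700 μs.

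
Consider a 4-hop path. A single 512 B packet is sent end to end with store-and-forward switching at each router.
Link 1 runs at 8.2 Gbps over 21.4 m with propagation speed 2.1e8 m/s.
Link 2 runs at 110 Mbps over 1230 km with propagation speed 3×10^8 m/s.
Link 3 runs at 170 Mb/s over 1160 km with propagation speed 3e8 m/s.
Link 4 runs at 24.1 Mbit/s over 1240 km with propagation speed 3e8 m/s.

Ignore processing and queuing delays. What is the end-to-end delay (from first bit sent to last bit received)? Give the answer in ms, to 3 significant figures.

L = 512 × 8 = 4096 bits.
Transmission delays (L/R per hop): 0.000499512, 0.0372364, 0.0240941, 0.169959 ms; sum = 0.231788 ms.
Propagation delays (d/s per hop): 0.000101905, 4.1, 3.86667, 4.13333 ms; sum = 12.1001 ms.
End-to-end = 12.3 ms.

12.3 ms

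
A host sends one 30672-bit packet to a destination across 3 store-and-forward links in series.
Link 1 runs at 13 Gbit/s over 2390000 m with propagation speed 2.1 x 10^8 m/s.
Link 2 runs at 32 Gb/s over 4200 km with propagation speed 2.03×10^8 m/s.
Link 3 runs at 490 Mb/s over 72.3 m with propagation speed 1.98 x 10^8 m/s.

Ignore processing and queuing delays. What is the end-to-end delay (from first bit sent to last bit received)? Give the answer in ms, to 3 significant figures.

Transmission delays (L/R per hop): 0.00235938, 0.0009585, 0.0625959 ms; sum = 0.0659138 ms.
Propagation delays (d/s per hop): 11.381, 20.6897, 0.000365152 ms; sum = 32.071 ms.
End-to-end = 32.1 ms.

32.1 ms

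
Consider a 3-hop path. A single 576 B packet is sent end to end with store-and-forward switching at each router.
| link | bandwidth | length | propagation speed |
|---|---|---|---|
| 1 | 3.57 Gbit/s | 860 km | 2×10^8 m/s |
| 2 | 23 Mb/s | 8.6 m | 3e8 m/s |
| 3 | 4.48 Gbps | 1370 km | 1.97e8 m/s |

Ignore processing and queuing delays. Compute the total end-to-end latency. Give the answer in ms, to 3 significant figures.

11.5 ms

L = 576 × 8 = 4608 bits.
Transmission delays (L/R per hop): 0.00129076, 0.200348, 0.00102857 ms; sum = 0.202667 ms.
Propagation delays (d/s per hop): 4.3, 2.86667e-05, 6.95431 ms; sum = 11.2543 ms.
End-to-end = 11.5 ms.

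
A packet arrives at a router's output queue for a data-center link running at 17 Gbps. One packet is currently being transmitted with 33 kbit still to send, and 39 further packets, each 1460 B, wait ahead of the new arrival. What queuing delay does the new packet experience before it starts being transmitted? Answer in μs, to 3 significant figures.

28.7 μs

Each queued packet: L/R = 11680/17000000000 = 0.687059 μs.
39 queued → 26.7953 μs.
Plus remaining 33000 bits of current packet: 1.94118 μs.
Queuing delay = 28.7 μs.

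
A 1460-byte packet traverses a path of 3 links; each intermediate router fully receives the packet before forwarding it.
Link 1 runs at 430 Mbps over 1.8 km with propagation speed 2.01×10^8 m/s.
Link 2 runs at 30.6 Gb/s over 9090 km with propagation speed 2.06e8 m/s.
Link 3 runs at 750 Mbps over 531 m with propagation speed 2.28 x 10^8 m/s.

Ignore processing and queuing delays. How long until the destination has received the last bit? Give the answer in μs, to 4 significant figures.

44180 μs

L = 1460 × 8 = 11680 bits.
Transmission delays (L/R per hop): 27.1628, 0.381699, 15.5733 μs; sum = 43.1178 μs.
Propagation delays (d/s per hop): 8.95522, 44126.2, 2.32895 μs; sum = 44137.5 μs.
End-to-end = 44180 μs.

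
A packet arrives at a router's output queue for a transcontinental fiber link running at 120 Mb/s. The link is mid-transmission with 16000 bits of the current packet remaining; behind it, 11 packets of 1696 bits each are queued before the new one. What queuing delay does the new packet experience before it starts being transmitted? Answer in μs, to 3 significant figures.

289 μs

Each queued packet: L/R = 1696/120000000 = 14.1333 μs.
11 queued → 155.467 μs.
Plus remaining 16000 bits of current packet: 133.333 μs.
Queuing delay = 289 μs.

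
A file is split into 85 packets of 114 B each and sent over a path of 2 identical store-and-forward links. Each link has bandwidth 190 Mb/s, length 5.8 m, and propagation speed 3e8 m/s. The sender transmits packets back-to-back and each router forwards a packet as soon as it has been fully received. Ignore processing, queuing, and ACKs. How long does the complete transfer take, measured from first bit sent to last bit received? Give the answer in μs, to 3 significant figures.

Per-hop transmission t_tx = L/R = 912/190000000 = 4.8 μs.
Per-hop propagation t_prop = 5.8/300000000 = 0.0193333 μs.
Pipeline fill: first packet needs 2·t_tx to clear all hops; remaining 84 packets each add one t_tx.
Total = (2+85-1)·t_tx + 2·t_prop = 86·4.8 + 2·0.0193333 = 413 μs.

413 μs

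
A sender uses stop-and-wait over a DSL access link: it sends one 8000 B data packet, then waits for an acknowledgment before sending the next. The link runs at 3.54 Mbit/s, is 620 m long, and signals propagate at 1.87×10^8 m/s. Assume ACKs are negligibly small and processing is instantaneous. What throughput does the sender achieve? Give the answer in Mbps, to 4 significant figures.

3.539 Mbps

t_tx = L/R = 64000/3540000 = 0.0180791 s.
t_prop = 620/187000000 = 3.31551e-06 s; RTT = 6.63102e-06 s.
Cycle = t_tx + RTT = 0.0180857 s.
Throughput = L / cycle = 64000 / 0.0180857 = 3.539 Mbps.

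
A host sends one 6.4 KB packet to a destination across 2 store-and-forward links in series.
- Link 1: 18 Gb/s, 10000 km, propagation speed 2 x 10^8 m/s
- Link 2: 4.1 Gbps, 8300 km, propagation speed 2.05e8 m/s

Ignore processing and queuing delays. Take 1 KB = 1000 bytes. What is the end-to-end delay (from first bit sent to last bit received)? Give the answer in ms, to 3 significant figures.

90.5 ms

L = 51200 bits.
Transmission delays (L/R per hop): 0.00284444, 0.0124878 ms; sum = 0.0153322 ms.
Propagation delays (d/s per hop): 50, 40.4878 ms; sum = 90.4878 ms.
End-to-end = 90.5 ms.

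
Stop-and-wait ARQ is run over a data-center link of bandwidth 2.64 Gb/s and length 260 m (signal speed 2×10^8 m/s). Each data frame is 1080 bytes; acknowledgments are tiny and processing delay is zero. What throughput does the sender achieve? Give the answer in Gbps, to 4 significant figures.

t_tx = L/R = 8640/2640000000 = 3.27273e-06 s.
t_prop = 260/200000000 = 1.3e-06 s; RTT = 2.6e-06 s.
Cycle = t_tx + RTT = 5.87273e-06 s.
Throughput = L / cycle = 8640 / 5.87273e-06 = 1.471 Gbps.

1.471 Gbps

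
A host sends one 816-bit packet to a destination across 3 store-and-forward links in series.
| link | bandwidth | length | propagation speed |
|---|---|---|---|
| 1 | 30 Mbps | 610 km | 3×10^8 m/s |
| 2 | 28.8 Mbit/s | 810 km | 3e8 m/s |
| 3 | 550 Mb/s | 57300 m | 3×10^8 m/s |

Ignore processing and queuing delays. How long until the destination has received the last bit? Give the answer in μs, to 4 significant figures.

4981 μs

Transmission delays (L/R per hop): 27.2, 28.3333, 1.48364 μs; sum = 57.017 μs.
Propagation delays (d/s per hop): 2033.33, 2700, 191 μs; sum = 4924.33 μs.
End-to-end = 4981 μs.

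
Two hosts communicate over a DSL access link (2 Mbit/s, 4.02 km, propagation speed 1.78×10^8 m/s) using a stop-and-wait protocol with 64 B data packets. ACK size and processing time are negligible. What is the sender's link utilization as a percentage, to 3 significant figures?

85.0 %

t_tx = L/R = 512/2000000 = 0.000256 s.
t_prop = 4020/178000000 = 2.25843e-05 s; RTT = 4.51685e-05 s.
Cycle = t_tx + RTT = 0.000301169 s.
Utilization = t_tx / cycle = 0.000256/0.000301169 = 85.0 %.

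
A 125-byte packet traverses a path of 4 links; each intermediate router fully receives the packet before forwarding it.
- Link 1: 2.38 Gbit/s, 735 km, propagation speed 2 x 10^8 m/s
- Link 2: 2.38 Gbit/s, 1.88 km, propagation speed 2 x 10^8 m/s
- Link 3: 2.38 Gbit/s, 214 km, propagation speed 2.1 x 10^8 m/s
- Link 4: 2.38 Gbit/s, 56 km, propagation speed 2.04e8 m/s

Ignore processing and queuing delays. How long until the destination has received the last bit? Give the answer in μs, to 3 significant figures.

4980 μs

L = 125 × 8 = 1000 bits.
Transmission delay per hop = L/R = 1000/2380000000 = 0.420168 μs; 4 hops → 1.68067 μs.
Propagation delays (d/s per hop): 3675, 9.4, 1019.05, 274.51 μs; sum = 4977.96 μs.
End-to-end = 4980 μs.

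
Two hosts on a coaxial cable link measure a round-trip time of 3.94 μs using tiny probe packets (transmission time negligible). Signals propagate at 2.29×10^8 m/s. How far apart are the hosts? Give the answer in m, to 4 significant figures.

One-way propagation = RTT/2 = 1.97 μs.
d = s × t = 229000000 × 1.97e-06 = 451.1 m.

451.1 m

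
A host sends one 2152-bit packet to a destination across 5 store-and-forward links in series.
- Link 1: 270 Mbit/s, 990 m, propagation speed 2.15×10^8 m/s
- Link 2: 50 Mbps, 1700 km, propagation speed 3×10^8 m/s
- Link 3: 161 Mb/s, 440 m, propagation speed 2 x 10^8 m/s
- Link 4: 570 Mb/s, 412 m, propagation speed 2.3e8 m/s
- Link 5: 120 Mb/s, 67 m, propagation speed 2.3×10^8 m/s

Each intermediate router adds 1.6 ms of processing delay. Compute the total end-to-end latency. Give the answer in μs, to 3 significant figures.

Transmission delays (L/R per hop): 7.97037, 43.04, 13.3665, 3.77544, 17.9333 μs; sum = 86.0856 μs.
Propagation delays (d/s per hop): 4.60465, 5666.67, 2.2, 1.7913, 0.291304 μs; sum = 5675.55 μs.
Processing at 4 router(s): 4 × 1.6 ms = 6400 μs.
End-to-end = 12200 μs.

12200 μs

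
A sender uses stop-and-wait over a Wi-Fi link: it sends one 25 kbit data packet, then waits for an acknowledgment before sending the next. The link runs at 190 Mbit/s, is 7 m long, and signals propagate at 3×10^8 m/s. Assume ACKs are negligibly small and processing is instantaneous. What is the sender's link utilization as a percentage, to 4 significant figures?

99.96 %

t_tx = L/R = 25000/190000000 = 0.000131579 s.
t_prop = 7/300000000 = 2.33333e-08 s; RTT = 4.66667e-08 s.
Cycle = t_tx + RTT = 0.000131626 s.
Utilization = t_tx / cycle = 0.000131579/0.000131626 = 99.96 %.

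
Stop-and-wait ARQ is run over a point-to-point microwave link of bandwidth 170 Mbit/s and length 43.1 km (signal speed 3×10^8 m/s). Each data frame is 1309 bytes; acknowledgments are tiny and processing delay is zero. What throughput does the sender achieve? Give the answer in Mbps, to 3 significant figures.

30.0 Mbps

t_tx = L/R = 10472/170000000 = 6.16e-05 s.
t_prop = 43100/300000000 = 0.000143667 s; RTT = 0.000287333 s.
Cycle = t_tx + RTT = 0.000348933 s.
Throughput = L / cycle = 10472 / 0.000348933 = 30.0 Mbps.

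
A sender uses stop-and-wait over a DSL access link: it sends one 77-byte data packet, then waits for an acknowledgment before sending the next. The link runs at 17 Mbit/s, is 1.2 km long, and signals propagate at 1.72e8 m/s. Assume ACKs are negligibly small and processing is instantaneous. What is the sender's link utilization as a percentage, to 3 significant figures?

t_tx = L/R = 616/17000000 = 3.62353e-05 s.
t_prop = 1200/172000000 = 6.97674e-06 s; RTT = 1.39535e-05 s.
Cycle = t_tx + RTT = 5.01888e-05 s.
Utilization = t_tx / cycle = 3.62353e-05/5.01888e-05 = 72.2 %.

72.2 %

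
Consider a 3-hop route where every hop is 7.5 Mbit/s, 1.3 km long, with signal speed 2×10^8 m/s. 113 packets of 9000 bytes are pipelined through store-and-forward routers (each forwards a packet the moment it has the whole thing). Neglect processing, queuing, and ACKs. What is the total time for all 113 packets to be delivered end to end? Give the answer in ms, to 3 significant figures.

Per-hop transmission t_tx = L/R = 72000/7500000 = 9.6 ms.
Per-hop propagation t_prop = 1300/200000000 = 0.0065 ms.
Pipeline fill: first packet needs 3·t_tx to clear all hops; remaining 112 packets each add one t_tx.
Total = (3+113-1)·t_tx + 3·t_prop = 115·9.6 + 3·0.0065 = 1100 ms.

1100 ms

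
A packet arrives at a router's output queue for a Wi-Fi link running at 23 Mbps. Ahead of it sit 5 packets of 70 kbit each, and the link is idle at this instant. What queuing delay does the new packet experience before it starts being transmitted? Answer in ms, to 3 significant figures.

15.2 ms

Each queued packet: L/R = 70000/23000000 = 3.04348 ms.
5 queued → 15.2174 ms.
Queuing delay = 15.2 ms.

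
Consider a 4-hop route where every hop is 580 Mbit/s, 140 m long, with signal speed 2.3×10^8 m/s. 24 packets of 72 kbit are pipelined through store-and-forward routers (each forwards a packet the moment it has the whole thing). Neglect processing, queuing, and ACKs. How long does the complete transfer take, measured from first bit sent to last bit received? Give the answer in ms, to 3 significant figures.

3.35 ms

Per-hop transmission t_tx = L/R = 72000/580000000 = 0.124138 ms.
Per-hop propagation t_prop = 140/2.3e+08 = 0.000608696 ms.
Pipeline fill: first packet needs 4·t_tx to clear all hops; remaining 23 packets each add one t_tx.
Total = (4+24-1)·t_tx + 4·t_prop = 27·0.124138 + 4·0.000608696 = 3.35 ms.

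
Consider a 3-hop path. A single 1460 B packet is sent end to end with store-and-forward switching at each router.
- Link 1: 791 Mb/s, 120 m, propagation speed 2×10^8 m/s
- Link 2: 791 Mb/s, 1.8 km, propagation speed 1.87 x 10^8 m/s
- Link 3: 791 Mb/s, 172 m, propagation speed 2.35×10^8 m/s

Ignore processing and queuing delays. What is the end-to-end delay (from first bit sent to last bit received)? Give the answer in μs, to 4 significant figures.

L = 1460 × 8 = 11680 bits.
Transmission delay per hop = L/R = 11680/791000000 = 14.7661 μs; 3 hops → 44.2984 μs.
Propagation delays (d/s per hop): 0.6, 9.62567, 0.731915 μs; sum = 10.9576 μs.
End-to-end = 55.26 μs.

55.26 μs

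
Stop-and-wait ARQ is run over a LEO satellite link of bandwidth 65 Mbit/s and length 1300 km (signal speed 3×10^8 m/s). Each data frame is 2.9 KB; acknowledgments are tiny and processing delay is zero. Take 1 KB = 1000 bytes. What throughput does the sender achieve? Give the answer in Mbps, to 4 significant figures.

2.571 Mbps

t_tx = L/R = 23200/65000000 = 0.000356923 s.
t_prop = 1300000/300000000 = 0.00433333 s; RTT = 0.00866667 s.
Cycle = t_tx + RTT = 0.00902359 s.
Throughput = L / cycle = 23200 / 0.00902359 = 2.571 Mbps.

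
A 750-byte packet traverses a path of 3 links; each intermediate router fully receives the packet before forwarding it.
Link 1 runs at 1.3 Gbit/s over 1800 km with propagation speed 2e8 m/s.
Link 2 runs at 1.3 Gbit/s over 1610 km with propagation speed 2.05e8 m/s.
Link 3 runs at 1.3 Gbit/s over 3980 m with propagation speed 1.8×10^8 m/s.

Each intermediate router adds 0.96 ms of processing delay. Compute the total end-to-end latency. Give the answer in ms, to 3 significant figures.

L = 750 × 8 = 6000 bits.
Transmission delay per hop = L/R = 6000/1300000000 = 0.00461538 ms; 3 hops → 0.0138462 ms.
Propagation delays (d/s per hop): 9, 7.85366, 0.0221111 ms; sum = 16.8758 ms.
Processing at 2 router(s): 2 × 0.96 ms = 1.92 ms.
End-to-end = 18.8 ms.

18.8 ms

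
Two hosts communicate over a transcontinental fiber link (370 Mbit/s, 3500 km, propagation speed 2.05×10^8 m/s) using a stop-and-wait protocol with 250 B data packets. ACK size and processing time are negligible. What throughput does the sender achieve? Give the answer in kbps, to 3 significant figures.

58.6 kbps

t_tx = L/R = 2000/370000000 = 5.40541e-06 s.
t_prop = 3500000/2.05e+08 = 0.0170732 s; RTT = 0.0341463 s.
Cycle = t_tx + RTT = 0.0341517 s.
Throughput = L / cycle = 2000 / 0.0341517 = 58.6 kbps.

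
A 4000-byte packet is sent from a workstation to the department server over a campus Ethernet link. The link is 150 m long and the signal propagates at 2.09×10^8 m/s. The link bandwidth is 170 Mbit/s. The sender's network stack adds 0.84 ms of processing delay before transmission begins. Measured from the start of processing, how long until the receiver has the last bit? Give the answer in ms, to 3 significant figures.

1.03 ms

L = 4000 × 8 = 32000 bits.
Transmission delay = L/R = 32000 / 170000000 = 0.188235 ms.
Propagation delay = d/s = 150 m / 209000000 m/s = 0.000717703 ms.
Plus processing delay 0.84 ms = 0.84 ms.
Total = 1.03 ms.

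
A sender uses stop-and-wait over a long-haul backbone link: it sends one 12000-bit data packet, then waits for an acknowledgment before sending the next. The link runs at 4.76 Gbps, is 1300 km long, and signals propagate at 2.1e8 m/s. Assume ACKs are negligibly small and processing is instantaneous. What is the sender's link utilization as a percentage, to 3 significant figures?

t_tx = L/R = 12000/4760000000 = 2.52101e-06 s.
t_prop = 1300000/210000000 = 0.00619048 s; RTT = 0.012381 s.
Cycle = t_tx + RTT = 0.0123835 s.
Utilization = t_tx / cycle = 2.52101e-06/0.0123835 = 0.0204 %.

0.0204 %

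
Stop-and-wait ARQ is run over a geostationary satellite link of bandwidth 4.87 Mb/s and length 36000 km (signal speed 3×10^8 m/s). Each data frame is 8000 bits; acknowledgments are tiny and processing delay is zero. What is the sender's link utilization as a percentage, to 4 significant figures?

0.6798 %

t_tx = L/R = 8000/4870000 = 0.00164271 s.
t_prop = 36000000/300000000 = 0.12 s; RTT = 0.24 s.
Cycle = t_tx + RTT = 0.241643 s.
Utilization = t_tx / cycle = 0.00164271/0.241643 = 0.6798 %.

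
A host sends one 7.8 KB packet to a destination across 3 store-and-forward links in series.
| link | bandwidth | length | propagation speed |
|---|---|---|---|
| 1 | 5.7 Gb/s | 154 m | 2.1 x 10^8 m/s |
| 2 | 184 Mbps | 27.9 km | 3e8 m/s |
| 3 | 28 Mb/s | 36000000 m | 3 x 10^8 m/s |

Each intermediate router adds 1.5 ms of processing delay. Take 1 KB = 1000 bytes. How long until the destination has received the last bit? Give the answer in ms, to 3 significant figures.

126 ms

L = 62400 bits.
Transmission delays (L/R per hop): 0.0109474, 0.33913, 2.22857 ms; sum = 2.57865 ms.
Propagation delays (d/s per hop): 0.000733333, 0.093, 120 ms; sum = 120.094 ms.
Processing at 2 router(s): 2 × 1.5 ms = 3 ms.
End-to-end = 126 ms.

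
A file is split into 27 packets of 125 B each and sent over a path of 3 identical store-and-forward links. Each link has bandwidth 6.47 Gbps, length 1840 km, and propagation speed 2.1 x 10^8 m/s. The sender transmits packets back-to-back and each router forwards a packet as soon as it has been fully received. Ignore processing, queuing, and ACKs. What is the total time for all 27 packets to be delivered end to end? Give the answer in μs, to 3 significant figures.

Per-hop transmission t_tx = L/R = 1000/6470000000 = 0.15456 μs.
Per-hop propagation t_prop = 1840000/210000000 = 8761.9 μs.
Pipeline fill: first packet needs 3·t_tx to clear all hops; remaining 26 packets each add one t_tx.
Total = (3+27-1)·t_tx + 3·t_prop = 29·0.15456 + 3·8761.9 = 26300 μs.

26300 μs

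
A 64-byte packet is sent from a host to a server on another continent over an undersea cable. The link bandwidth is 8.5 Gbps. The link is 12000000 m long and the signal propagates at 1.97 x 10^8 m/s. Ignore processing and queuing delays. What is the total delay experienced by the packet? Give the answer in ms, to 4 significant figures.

60.91 ms

L = 64 × 8 = 512 bits.
Transmission delay = L/R = 512 / 8500000000 = 6.02353e-05 ms.
Propagation delay = d/s = 12000000 m / 197000000 m/s = 60.9137 ms.
Total = 60.91 ms.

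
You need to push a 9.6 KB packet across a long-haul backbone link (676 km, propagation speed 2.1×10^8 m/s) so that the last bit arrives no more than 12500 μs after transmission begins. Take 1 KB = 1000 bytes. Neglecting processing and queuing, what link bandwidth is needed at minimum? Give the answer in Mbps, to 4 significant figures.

L = 76800 bits.
Propagation delay = 676000 / 210000000 = 3219.05 μs.
Transmission budget = 12500 − 3219.05 = 9280.95 μs.
R ≥ L / t_tx = 76800 bits / 0.00928095 s = 8.275 Mbps.

8.275 Mbps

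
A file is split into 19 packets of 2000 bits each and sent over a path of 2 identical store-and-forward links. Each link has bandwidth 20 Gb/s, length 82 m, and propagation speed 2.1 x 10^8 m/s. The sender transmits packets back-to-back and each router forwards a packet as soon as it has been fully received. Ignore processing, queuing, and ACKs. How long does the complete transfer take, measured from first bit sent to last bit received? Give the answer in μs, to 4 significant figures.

2.781 μs

Per-hop transmission t_tx = L/R = 2000/20000000000 = 0.1 μs.
Per-hop propagation t_prop = 82/210000000 = 0.390476 μs.
Pipeline fill: first packet needs 2·t_tx to clear all hops; remaining 18 packets each add one t_tx.
Total = (2+19-1)·t_tx + 2·t_prop = 20·0.1 + 2·0.390476 = 2.781 μs.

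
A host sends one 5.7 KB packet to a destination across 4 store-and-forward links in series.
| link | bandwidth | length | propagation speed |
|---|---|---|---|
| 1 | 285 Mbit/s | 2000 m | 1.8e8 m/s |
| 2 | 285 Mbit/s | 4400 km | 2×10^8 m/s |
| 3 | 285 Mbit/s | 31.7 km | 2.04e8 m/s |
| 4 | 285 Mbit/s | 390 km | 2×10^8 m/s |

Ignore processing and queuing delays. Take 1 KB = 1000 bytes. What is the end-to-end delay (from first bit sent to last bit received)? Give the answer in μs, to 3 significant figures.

24800 μs

L = 45600 bits.
Transmission delay per hop = L/R = 45600/285000000 = 160 μs; 4 hops → 640 μs.
Propagation delays (d/s per hop): 11.1111, 22000, 155.392, 1950 μs; sum = 24116.5 μs.
End-to-end = 24800 μs.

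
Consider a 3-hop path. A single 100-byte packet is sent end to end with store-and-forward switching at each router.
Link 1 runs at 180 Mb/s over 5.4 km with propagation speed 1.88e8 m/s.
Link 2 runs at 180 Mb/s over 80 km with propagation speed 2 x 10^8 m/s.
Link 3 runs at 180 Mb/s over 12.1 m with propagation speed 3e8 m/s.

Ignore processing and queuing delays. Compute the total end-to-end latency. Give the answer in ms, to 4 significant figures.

0.4421 ms

L = 100 × 8 = 800 bits.
Transmission delay per hop = L/R = 800/180000000 = 0.00444444 ms; 3 hops → 0.0133333 ms.
Propagation delays (d/s per hop): 0.0287234, 0.4, 4.03333e-05 ms; sum = 0.428764 ms.
End-to-end = 0.4421 ms.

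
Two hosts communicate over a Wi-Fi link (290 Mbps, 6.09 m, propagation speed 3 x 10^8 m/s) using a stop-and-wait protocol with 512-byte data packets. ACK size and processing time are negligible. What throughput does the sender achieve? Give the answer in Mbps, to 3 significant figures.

289 Mbps

t_tx = L/R = 4096/290000000 = 1.41241e-05 s.
t_prop = 6.09/300000000 = 2.03e-08 s; RTT = 4.06e-08 s.
Cycle = t_tx + RTT = 1.41647e-05 s.
Throughput = L / cycle = 4096 / 1.41647e-05 = 289 Mbps.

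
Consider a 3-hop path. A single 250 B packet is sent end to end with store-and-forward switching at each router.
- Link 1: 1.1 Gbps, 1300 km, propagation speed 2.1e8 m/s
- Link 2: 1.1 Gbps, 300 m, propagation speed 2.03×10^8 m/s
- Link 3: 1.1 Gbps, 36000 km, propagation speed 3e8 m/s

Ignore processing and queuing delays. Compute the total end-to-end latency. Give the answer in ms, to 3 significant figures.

126 ms

L = 250 × 8 = 2000 bits.
Transmission delay per hop = L/R = 2000/1100000000 = 0.00181818 ms; 3 hops → 0.00545455 ms.
Propagation delays (d/s per hop): 6.19048, 0.00147783, 120 ms; sum = 126.192 ms.
End-to-end = 126 ms.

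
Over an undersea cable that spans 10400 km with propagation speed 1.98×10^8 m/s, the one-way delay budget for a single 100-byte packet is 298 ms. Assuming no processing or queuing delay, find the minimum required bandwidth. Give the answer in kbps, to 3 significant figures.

3.26 kbps

L = 800 bits.
Propagation delay = 10400000 / 198000000 = 52.5253 ms.
Transmission budget = 298 − 52.5253 = 245.475 ms.
R ≥ L / t_tx = 800 bits / 0.245475 s = 3.26 kbps.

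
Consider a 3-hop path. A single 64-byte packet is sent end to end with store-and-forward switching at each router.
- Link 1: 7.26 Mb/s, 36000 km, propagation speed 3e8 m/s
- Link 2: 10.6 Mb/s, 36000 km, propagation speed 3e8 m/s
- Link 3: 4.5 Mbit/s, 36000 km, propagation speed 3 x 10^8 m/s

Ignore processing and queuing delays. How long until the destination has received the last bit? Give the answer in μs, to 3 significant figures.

L = 64 × 8 = 512 bits.
Transmission delays (L/R per hop): 70.5234, 48.3019, 113.778 μs; sum = 232.603 μs.
Propagation delays (d/s per hop): 120000, 120000, 120000 μs; sum = 360000 μs.
End-to-end = 360000 μs.

360000 μs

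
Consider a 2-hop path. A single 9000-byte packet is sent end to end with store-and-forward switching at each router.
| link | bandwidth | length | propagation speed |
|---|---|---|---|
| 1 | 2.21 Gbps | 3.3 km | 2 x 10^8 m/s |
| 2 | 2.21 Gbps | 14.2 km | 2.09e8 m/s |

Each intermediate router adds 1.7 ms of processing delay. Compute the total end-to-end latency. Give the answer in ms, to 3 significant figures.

1.85 ms

L = 9000 × 8 = 72000 bits.
Transmission delay per hop = L/R = 72000/2210000000 = 0.0325792 ms; 2 hops → 0.0651584 ms.
Propagation delays (d/s per hop): 0.0165, 0.0679426 ms; sum = 0.0844426 ms.
Processing at 1 router(s): 1 × 1.7 ms = 1.7 ms.
End-to-end = 1.85 ms.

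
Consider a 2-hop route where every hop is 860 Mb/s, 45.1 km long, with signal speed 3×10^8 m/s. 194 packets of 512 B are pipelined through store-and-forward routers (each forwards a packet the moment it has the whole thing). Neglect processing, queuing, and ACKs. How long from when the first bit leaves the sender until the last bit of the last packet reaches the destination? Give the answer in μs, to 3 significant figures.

Per-hop transmission t_tx = L/R = 4096/860000000 = 4.76279 μs.
Per-hop propagation t_prop = 45100/300000000 = 150.333 μs.
Pipeline fill: first packet needs 2·t_tx to clear all hops; remaining 193 packets each add one t_tx.
Total = (2+194-1)·t_tx + 2·t_prop = 195·4.76279 + 2·150.333 = 1230 μs.

1230 μs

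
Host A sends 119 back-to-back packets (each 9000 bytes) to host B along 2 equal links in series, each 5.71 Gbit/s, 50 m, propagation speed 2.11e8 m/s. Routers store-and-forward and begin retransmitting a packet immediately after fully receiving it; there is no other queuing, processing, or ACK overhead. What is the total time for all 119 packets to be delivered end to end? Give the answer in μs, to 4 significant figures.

Per-hop transmission t_tx = L/R = 72000/5710000000 = 12.6095 μs.
Per-hop propagation t_prop = 50/211000000 = 0.236967 μs.
Pipeline fill: first packet needs 2·t_tx to clear all hops; remaining 118 packets each add one t_tx.
Total = (2+119-1)·t_tx + 2·t_prop = 120·12.6095 + 2·0.236967 = 1514 μs.

1514 μs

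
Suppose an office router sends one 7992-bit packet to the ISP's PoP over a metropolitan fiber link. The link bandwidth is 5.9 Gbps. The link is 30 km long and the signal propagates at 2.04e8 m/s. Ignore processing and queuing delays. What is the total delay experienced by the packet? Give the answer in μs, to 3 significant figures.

148 μs

Transmission delay = L/R = 7992 / 5900000000 = 1.35458 μs.
Propagation delay = d/s = 30000 m / 204000000 m/s = 147.059 μs.
Total = 148 μs.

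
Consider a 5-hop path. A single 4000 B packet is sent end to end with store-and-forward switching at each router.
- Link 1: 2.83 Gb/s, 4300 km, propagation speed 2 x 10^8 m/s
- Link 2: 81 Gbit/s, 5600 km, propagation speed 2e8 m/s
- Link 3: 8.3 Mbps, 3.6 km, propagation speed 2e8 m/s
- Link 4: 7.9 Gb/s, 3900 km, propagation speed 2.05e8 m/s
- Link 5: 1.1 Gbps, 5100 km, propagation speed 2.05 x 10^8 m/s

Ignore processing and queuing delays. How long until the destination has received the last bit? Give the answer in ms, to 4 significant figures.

97.32 ms

L = 4000 × 8 = 32000 bits.
Transmission delays (L/R per hop): 0.0113074, 0.000395062, 3.85542, 0.00405063, 0.0290909 ms; sum = 3.90027 ms.
Propagation delays (d/s per hop): 21.5, 28, 0.018, 19.0244, 24.878 ms; sum = 93.4204 ms.
End-to-end = 97.32 ms.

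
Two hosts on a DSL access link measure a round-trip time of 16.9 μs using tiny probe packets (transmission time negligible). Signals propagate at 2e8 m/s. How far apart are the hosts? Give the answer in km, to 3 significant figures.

One-way propagation = RTT/2 = 8.45 μs.
d = s × t = 200000000 × 8.45e-06 = 1.69 km.

1.69 km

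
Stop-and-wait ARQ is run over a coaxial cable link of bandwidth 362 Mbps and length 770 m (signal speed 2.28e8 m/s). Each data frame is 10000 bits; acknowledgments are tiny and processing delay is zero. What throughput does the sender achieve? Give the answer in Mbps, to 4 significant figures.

t_tx = L/R = 10000/362000000 = 2.76243e-05 s.
t_prop = 770/2.28e+08 = 3.37719e-06 s; RTT = 6.75439e-06 s.
Cycle = t_tx + RTT = 3.43787e-05 s.
Throughput = L / cycle = 10000 / 3.43787e-05 = 290.9 Mbps.

290.9 Mbps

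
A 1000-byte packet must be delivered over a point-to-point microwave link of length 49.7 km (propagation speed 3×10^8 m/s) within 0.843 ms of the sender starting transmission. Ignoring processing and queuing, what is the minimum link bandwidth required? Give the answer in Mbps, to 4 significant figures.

11.81 Mbps

L = 8000 bits.
Propagation delay = 49700 / 300000000 = 0.165667 ms.
Transmission budget = 0.843 − 0.165667 = 0.677333 ms.
R ≥ L / t_tx = 8000 bits / 0.000677333 s = 11.81 Mbps.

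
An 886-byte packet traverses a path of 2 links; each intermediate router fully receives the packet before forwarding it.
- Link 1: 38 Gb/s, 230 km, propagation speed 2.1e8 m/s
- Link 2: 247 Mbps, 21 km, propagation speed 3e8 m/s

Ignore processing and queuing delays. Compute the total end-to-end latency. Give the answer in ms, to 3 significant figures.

L = 886 × 8 = 7088 bits.
Transmission delays (L/R per hop): 0.000186526, 0.0286964 ms; sum = 0.0288829 ms.
Propagation delays (d/s per hop): 1.09524, 0.07 ms; sum = 1.16524 ms.
End-to-end = 1.19 ms.

1.19 ms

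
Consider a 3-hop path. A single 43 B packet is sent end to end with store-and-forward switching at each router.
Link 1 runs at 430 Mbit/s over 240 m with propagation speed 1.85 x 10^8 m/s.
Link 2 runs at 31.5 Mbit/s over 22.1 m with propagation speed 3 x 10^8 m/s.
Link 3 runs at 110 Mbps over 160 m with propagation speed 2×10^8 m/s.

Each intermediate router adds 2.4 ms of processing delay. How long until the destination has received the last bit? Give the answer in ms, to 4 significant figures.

L = 43 × 8 = 344 bits.
Transmission delays (L/R per hop): 0.0008, 0.0109206, 0.00312727 ms; sum = 0.0148479 ms.
Propagation delays (d/s per hop): 0.0012973, 7.36667e-05, 0.0008 ms; sum = 0.00217096 ms.
Processing at 2 router(s): 2 × 2.4 ms = 4.8 ms.
End-to-end = 4.817 ms.

4.817 ms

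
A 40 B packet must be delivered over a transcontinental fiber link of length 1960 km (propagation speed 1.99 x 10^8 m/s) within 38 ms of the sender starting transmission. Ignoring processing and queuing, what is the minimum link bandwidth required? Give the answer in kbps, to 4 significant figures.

L = 320 bits.
Propagation delay = 1960000 / 199000000 = 9.84925 ms.
Transmission budget = 38 − 9.84925 = 28.1508 ms.
R ≥ L / t_tx = 320 bits / 0.0281508 s = 11.37 kbps.

11.37 kbps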